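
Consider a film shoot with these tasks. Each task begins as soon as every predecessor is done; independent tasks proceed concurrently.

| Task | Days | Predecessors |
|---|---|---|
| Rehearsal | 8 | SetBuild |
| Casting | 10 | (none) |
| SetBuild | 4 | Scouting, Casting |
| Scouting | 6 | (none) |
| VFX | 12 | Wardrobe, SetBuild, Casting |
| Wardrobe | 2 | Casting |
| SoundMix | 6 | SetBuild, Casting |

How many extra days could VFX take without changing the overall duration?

0

Casting→SetBuild→VFX = 10+4+12 = 26 sets the makespan at 26 days.
The longest chain containing VFX totals 26 days.
Slack of VFX = 14 − 14 = 0 days.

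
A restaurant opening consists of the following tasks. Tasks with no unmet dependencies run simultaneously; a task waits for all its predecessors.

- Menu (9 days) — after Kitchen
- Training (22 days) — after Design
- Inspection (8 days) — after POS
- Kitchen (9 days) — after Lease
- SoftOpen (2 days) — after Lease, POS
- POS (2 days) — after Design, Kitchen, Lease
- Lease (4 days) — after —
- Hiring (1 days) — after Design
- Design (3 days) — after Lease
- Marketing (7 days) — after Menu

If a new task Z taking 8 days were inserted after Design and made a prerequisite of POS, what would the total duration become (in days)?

29

Originally the job takes 29 days.
With Z inserted, POS now waits for max(Design, Kitchen, Lease, Z).
New critical path: Lease→Design→Training = 4+3+22 = 29 ⇒ 29 days.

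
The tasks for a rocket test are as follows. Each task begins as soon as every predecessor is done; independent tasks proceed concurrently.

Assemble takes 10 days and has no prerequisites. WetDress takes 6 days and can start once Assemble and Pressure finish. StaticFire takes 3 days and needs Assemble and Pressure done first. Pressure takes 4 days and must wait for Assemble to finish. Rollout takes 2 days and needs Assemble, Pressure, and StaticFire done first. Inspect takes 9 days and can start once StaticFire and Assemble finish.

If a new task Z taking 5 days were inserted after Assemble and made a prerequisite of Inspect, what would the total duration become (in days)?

Originally the schedule takes 26 days.
With Z inserted, Inspect now waits for max(StaticFire, Assemble, Z).
New critical path: Assemble→Pressure→StaticFire→Inspect = 10+4+3+9 = 26 ⇒ 26 days.

26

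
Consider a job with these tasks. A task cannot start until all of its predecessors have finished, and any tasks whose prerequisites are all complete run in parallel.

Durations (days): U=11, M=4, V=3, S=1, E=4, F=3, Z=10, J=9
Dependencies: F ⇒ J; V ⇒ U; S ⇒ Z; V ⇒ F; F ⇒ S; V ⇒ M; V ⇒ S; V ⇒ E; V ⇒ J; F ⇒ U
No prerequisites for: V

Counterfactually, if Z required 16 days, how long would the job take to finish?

Baseline: V→F→S→Z = 3+3+1+10 = 17 → 17 days.
Z is on the critical path; changing it to 16 makes that path 23 days.
No other chain overtakes it, so the finish is 23 days.

23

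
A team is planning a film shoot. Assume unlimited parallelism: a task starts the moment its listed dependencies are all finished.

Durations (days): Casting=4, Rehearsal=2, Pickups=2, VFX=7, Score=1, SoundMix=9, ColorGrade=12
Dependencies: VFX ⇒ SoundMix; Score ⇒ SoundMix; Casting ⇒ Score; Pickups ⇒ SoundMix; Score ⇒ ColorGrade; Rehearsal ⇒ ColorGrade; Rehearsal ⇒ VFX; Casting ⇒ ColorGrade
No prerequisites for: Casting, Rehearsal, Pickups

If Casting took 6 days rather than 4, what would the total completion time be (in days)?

19

The binding path is Rehearsal→VFX→SoundMix = 2+7+9 = 18; finish at 18 days.
The longest path through Casting is only 17 days, so Casting has float 1.
New critical path: Casting→Score→ColorGrade = 6+1+12 = 19 ⇒ 19 days.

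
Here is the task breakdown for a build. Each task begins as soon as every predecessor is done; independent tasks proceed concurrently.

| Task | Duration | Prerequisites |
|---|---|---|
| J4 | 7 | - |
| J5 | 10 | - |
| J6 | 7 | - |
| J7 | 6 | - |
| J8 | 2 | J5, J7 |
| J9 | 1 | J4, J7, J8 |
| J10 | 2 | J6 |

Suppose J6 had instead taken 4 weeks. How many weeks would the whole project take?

Actual critical path: J5→J8→J9 = 10+2+1 = 13 ⇒ 13 weeks.
J6 is off the critical path — its longest chain is 9 weeks, giving 4 of slack.
The critical path is still J5→J8→J9; finish is now 13 weeks.

13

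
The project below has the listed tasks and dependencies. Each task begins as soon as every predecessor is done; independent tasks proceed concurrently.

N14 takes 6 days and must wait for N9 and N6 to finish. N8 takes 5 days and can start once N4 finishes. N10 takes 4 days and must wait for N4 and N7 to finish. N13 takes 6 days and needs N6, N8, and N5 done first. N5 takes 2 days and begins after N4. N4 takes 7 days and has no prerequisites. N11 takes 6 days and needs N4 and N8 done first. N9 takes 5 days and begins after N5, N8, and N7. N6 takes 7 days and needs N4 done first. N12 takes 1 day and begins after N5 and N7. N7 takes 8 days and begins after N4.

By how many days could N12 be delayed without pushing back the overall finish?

10

N4→N7→N9→N14 = 7+8+5+6 = 26 sets the makespan at 26 days.
Longest path through N12: 16 days (earliest finish 16, latest finish 26).
Slack of N12 = 25 − 15 = 10 days.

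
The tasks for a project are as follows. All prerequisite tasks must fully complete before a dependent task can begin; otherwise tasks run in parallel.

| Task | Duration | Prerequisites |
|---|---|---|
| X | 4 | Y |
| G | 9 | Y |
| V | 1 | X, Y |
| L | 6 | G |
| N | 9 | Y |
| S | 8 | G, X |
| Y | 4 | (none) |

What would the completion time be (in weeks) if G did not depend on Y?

Before: longest chain Y→G→S = 4+9+8 = 21, finish 21.
Without Y→G, G's earliest start moves from 4 to 0.
The longest chain is now G→S = 9+8 = 17, so the schedule takes 17 weeks.

17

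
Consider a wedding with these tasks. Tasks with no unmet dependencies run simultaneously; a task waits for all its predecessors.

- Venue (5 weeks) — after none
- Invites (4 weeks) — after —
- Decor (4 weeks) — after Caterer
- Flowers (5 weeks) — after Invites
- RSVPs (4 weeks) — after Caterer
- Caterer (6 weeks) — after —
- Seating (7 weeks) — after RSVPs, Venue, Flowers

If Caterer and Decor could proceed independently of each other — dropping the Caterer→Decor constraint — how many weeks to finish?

17

Before: longest chain Caterer→RSVPs→Seating = 6+4+7 = 17, finish 17.
Without Caterer→Decor, Decor's earliest start moves from 6 to 0.
The longest chain is now Caterer→RSVPs→Seating = 6+4+7 = 17, so the wedding takes 17 weeks.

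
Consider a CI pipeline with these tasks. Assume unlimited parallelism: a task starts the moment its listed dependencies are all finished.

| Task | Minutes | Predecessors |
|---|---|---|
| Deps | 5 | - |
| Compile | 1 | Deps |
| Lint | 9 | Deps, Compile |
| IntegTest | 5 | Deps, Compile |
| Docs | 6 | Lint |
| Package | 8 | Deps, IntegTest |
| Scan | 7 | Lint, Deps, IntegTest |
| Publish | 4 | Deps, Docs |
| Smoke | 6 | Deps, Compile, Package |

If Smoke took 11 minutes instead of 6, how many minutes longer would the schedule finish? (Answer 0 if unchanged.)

Actual critical path: Deps→Compile→IntegTest→Package→Smoke = 5+1+5+8+6 = 25 ⇒ 25 minutes.
Smoke is on the critical path; changing it to 11 makes that path 30 minutes.
That remains the longest chain; total 30 minutes.
Change in finish: 30 − 25 = +5 minutes.

5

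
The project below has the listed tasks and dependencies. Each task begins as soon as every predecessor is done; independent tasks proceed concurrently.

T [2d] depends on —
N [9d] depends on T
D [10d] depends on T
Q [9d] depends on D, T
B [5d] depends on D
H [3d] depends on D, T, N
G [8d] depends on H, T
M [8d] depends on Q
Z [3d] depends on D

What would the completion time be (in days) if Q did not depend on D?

23

Original critical path: T→D→Q→M = 2+10+9+8 = 29 ⇒ 29 days.
Without D→Q, Q's earliest start moves from 12 to 2.
The longest chain is now T→D→H→G = 2+10+3+8 = 23, so the schedule takes 23 days.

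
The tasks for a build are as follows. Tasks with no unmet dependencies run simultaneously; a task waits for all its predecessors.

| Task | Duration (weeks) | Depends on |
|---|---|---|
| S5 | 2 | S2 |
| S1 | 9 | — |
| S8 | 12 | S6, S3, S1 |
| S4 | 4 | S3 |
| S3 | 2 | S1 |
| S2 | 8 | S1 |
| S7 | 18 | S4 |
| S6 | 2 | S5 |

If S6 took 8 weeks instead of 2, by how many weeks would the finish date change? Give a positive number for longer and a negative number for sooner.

As given, the longest chain is S1→S2→S5→S6→S8 = 9+8+2+2+12 = 33, so the finish is 33 weeks.
Since S6 is critical, the +6 change carries straight to that chain (now 39 weeks).
That remains the longest chain; total 39 weeks.
Change in finish: 39 − 33 = +6 weeks.

6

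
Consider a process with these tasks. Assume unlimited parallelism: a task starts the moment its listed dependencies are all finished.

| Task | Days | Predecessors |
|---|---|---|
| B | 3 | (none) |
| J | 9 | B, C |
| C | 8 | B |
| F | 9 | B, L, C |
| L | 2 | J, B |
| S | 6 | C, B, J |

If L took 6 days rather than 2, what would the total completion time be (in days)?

Critical path before the change: B→C→J→L→F = 3+8+9+2+9 = 31 giving 31 days.
L lies on that path, so at 6 days the path becomes 35 days.
No other chain overtakes it, so the finish is 35 days.

35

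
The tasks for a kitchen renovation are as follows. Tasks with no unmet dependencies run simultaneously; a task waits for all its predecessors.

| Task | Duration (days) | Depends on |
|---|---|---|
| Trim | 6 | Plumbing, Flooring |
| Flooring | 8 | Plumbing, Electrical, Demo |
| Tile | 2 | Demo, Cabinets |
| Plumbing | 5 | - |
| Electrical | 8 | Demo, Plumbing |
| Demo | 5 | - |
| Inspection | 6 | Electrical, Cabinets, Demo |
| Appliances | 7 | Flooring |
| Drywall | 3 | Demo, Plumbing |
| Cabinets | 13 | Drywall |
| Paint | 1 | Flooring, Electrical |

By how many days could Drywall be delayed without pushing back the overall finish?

1

Demo→Electrical→Flooring→Appliances = 5+8+8+7 = 28 sets the makespan at 28 days.
Drywall finishes as early as 8 and must finish by 9.
Slack of Drywall = 6 − 5 = 1 day.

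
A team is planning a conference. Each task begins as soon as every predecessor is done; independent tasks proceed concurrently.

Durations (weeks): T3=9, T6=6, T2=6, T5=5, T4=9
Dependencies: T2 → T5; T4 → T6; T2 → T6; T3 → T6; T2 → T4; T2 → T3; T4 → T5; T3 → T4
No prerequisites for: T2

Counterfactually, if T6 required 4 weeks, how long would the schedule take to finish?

Actual critical path: T2→T3→T4→T6 = 6+9+9+6 = 30 ⇒ 30 weeks.
Since T6 is critical, the -2 change carries straight to that chain (now 28 weeks).
New critical path: T2→T3→T4→T5 = 6+9+9+5 = 29 ⇒ 29 weeks.

29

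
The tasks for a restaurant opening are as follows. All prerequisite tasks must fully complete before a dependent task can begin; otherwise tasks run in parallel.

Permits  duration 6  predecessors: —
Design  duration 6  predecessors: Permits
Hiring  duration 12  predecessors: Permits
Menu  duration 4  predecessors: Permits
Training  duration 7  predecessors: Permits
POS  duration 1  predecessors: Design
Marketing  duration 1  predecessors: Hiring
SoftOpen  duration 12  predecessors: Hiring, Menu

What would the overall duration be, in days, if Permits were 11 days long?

35

Actual critical path: Permits→Hiring→SoftOpen = 6+12+12 = 30 ⇒ 30 days.
Since Permits is critical, the +5 change carries straight to that chain (now 35 days).
The critical path is still Permits→Hiring→SoftOpen; finish is now 35 days.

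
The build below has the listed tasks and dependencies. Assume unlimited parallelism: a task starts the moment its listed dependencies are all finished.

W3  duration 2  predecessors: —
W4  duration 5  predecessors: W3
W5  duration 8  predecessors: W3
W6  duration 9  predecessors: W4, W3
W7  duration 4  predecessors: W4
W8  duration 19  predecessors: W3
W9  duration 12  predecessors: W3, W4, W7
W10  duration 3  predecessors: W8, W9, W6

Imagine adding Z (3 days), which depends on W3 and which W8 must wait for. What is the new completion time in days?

Originally the job takes 26 days.
With Z inserted, W8 now waits for max(W3, Z).
New critical path: W3→Z→W8→W10 = 2+3+19+3 = 27 ⇒ 27 days.

27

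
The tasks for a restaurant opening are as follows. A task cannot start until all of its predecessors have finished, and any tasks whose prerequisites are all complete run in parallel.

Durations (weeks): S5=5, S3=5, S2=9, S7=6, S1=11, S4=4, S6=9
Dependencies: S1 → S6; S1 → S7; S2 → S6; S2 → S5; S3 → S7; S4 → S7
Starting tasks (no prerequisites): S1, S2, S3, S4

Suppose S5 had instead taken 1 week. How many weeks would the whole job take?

20

As given, the longest chain is S1→S6 = 11+9 = 20, so the finish is 20 weeks.
The longest path through S5 is only 14 weeks, so S5 has float 6.
The critical path is still S1→S6; finish is now 20 weeks.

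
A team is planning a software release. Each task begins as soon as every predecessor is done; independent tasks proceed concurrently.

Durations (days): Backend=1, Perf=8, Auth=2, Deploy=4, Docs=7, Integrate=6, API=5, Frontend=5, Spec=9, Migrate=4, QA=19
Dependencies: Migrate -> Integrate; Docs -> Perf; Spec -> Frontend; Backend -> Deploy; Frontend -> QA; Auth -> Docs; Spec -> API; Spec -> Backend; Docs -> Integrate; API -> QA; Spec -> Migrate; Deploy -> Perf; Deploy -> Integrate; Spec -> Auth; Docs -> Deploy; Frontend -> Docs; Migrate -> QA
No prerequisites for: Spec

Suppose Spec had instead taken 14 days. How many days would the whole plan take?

38

Baseline: Spec→Frontend→Docs→Deploy→Perf = 9+5+7+4+8 = 33 → 33 days.
Spec lies on that path, so at 14 days the path becomes 38 days.
No other chain overtakes it, so the finish is 38 days.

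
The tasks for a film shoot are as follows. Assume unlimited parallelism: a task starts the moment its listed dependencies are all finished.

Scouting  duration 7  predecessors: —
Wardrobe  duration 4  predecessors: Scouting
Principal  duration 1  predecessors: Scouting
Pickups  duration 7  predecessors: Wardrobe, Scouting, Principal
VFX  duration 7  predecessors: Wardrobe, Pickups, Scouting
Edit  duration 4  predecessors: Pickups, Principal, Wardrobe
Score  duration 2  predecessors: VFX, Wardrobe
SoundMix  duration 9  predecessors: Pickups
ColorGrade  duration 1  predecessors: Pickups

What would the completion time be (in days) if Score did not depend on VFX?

Before: longest chain Scouting→Wardrobe→Pickups→VFX→Score = 7+4+7+7+2 = 27, finish 27.
Without VFX→Score, Score's earliest start moves from 25 to 11.
The longest chain is now Scouting→Wardrobe→Pickups→SoundMix = 7+4+7+9 = 27, so the job takes 27 days.

27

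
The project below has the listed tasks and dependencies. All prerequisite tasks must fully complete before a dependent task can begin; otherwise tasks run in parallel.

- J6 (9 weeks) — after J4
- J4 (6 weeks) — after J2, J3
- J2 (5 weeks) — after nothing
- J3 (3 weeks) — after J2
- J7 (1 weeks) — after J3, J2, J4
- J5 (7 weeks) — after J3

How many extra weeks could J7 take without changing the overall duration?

8

J2→J3→J4→J6 = 5+3+6+9 = 23 sets the makespan at 23 weeks.
J7 finishes as early as 15 and must finish by 23.
Float = 23 − 15 = 8.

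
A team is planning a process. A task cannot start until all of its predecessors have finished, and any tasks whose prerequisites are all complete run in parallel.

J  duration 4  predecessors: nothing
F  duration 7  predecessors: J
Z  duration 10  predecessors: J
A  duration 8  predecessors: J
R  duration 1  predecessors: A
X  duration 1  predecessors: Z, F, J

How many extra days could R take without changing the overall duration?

Critical path: J→Z→X = 4+10+1 = 15, so the finish is 15 days.
R finishes as early as 13 and must finish by 15.
So R can slip 15 − 13 = 2 days.

2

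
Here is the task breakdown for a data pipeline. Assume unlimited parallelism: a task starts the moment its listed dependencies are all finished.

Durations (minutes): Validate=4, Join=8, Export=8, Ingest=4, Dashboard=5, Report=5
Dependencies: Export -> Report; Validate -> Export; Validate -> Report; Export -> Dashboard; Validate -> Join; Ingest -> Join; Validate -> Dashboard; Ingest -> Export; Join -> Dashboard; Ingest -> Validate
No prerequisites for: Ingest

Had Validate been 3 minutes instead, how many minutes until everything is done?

20

The binding path is Ingest→Validate→Join→Dashboard = 4+4+8+5 = 21; finish at 21 minutes.
Validate lies on that path, so at 3 minutes the path becomes 20 minutes.
The critical path is still Ingest→Validate→Join→Dashboard; finish is now 20 minutes.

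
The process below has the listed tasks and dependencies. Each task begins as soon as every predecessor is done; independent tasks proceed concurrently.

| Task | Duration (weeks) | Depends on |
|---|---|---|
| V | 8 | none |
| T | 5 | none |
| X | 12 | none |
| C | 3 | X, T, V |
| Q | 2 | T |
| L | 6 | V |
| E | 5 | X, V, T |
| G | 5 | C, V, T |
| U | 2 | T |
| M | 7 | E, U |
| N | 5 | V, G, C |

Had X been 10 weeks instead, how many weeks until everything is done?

23

Critical path before the change: X→C→G→N = 12+3+5+5 = 25 giving 25 weeks.
Since X is critical, the -2 change carries straight to that chain (now 23 weeks).
The critical path is still X→C→G→N; finish is now 23 weeks.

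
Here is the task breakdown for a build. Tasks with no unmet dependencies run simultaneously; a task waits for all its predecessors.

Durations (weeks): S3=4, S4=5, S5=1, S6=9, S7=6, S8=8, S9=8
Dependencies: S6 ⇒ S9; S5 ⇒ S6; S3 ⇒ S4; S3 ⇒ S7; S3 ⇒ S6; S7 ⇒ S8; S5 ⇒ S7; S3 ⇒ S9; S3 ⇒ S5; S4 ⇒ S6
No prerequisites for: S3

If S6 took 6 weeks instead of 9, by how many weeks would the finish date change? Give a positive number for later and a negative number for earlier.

-3

Critical path before the change: S3→S4→S6→S9 = 4+5+9+8 = 26 giving 26 weeks.
Since S6 is critical, the -3 change carries straight to that chain (now 23 weeks).
The critical path is still S3→S4→S6→S9; finish is now 23 weeks.
Change in finish: 23 − 26 = -3 weeks.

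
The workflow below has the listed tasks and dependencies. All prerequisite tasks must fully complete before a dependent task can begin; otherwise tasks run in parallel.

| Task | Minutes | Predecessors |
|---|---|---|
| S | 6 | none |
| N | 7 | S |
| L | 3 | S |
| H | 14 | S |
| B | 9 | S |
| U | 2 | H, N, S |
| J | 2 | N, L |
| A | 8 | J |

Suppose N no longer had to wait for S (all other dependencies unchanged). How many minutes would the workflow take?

Before: longest chain S→N→J→A = 6+7+2+8 = 23, finish 23.
Without S→N, N's earliest start moves from 6 to 0.
The longest chain is now S→H→U = 6+14+2 = 22, so the workflow takes 22 minutes.

22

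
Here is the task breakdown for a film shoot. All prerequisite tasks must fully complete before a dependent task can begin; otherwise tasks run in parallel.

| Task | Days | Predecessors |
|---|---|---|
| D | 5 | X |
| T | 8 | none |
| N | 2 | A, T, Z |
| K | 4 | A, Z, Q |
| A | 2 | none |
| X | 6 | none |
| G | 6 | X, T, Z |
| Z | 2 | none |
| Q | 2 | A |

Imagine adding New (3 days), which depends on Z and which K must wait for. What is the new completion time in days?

14

Originally the plan takes 14 days.
With New inserted, K now waits for max(A, Z, Q, New).
New critical path: T→G = 8+6 = 14 ⇒ 14 days.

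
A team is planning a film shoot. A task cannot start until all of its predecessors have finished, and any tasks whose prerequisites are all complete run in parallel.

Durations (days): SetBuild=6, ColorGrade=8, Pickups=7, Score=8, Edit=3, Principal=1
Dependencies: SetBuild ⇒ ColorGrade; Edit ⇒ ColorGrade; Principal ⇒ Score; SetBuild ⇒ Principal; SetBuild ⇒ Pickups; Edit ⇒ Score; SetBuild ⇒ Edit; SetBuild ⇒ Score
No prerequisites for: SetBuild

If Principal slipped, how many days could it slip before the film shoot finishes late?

Critical path: SetBuild→Edit→Score = 6+3+8 = 17, so the finish is 17 days.
The longest chain containing Principal totals 15 days.
Slack of Principal = 8 − 6 = 2 days.

2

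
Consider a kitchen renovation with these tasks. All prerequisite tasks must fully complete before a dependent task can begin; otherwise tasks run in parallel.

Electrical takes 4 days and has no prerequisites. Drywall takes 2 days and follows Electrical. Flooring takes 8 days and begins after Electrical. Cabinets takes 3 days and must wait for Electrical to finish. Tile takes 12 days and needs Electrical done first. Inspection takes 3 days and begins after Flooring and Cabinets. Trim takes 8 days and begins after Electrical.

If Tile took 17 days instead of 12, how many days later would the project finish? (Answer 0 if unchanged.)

5

The binding path is Electrical→Tile = 4+12 = 16; finish at 16 days.
Tile lies on that path, so at 17 days the path becomes 21 days.
No other chain overtakes it, so the finish is 21 days.
Change in finish: 21 − 16 = +5 days.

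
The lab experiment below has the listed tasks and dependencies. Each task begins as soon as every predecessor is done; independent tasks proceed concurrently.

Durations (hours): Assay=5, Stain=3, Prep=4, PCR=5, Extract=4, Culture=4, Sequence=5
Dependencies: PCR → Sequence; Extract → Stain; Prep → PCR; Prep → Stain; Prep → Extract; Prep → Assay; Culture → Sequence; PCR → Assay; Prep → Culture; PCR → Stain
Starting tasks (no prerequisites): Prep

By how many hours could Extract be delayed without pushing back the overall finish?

Prep→PCR→Sequence = 4+5+5 = 14 sets the makespan at 14 hours.
Longest path through Extract: 11 hours (earliest finish 8, latest finish 11).
So Extract can slip 11 − 8 = 3 hours.

3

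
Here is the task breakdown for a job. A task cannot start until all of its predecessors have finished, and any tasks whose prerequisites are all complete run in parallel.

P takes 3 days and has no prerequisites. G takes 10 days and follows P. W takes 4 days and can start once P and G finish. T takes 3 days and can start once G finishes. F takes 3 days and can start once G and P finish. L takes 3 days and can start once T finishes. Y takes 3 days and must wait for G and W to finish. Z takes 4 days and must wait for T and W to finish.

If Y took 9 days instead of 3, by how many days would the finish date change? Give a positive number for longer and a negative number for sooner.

5

The binding path is P→G→W→Z = 3+10+4+4 = 21; finish at 21 days.
Y is off the critical path — its longest chain is 20 days, giving 1 of slack.
Now P→G→W→Y = 3+10+4+9 = 26 is longest, so the finish becomes 26 days.
Change in finish: 26 − 21 = +5 days.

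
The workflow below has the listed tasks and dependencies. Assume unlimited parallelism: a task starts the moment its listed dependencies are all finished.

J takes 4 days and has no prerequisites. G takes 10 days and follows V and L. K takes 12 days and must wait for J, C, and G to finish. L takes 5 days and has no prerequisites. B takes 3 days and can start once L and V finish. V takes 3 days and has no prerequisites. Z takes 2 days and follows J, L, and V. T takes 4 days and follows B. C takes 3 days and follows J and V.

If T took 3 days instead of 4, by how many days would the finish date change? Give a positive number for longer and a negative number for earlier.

0

Baseline: L→G→K = 5+10+12 = 27 → 27 days.
T has 15 days of float (longest path through it is 12).
That remains the longest chain; total 27 days.
Change in finish: 27 − 27 = +0 days.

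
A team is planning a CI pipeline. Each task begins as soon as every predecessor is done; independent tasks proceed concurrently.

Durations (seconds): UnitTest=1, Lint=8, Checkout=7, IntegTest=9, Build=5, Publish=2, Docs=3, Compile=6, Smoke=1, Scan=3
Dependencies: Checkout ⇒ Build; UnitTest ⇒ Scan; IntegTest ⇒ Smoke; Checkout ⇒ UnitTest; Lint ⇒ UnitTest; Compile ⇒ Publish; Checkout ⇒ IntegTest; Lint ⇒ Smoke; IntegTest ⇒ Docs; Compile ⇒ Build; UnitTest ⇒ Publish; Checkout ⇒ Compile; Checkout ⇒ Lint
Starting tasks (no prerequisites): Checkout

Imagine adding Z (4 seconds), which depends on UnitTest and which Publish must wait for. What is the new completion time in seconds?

22

Originally the job takes 19 seconds.
With Z inserted, Publish now waits for max(Compile, UnitTest, Z).
New critical path: Checkout→Lint→UnitTest→Z→Publish = 7+8+1+4+2 = 22 ⇒ 22 seconds.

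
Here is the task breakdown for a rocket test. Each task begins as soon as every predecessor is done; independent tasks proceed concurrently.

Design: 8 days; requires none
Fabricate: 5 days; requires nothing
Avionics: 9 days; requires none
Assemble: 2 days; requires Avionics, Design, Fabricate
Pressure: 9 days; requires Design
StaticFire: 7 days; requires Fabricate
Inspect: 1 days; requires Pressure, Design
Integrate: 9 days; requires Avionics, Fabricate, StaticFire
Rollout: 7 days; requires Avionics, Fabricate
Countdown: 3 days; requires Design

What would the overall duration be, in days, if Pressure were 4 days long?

21

The binding path is Fabricate→StaticFire→Integrate = 5+7+9 = 21; finish at 21 days.
The longest path through Pressure is only 18 days, so Pressure has float 3.
That remains the longest chain; total 21 days.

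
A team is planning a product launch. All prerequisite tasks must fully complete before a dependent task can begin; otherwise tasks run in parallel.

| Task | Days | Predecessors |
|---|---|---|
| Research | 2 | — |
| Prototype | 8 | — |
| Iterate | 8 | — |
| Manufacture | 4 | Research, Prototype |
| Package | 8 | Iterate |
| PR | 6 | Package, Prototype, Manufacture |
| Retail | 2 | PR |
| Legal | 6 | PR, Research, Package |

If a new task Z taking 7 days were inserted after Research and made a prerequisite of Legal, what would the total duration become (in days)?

28

Originally the plan takes 28 days.
With Z inserted, Legal now waits for max(PR, Research, Package, Z).
New critical path: Iterate→Package→PR→Legal = 8+8+6+6 = 28 ⇒ 28 days.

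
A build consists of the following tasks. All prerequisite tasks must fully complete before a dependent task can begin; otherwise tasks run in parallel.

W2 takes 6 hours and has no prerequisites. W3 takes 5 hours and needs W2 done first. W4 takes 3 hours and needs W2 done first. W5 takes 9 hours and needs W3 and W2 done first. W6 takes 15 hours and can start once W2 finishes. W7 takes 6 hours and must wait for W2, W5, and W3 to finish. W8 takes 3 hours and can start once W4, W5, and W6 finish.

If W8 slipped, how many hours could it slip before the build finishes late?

2

Critical path: W2→W3→W5→W7 = 6+5+9+6 = 26, so the finish is 26 hours.
Longest path through W8: 24 hours (earliest finish 24, latest finish 26).
Float = 26 − 24 = 2.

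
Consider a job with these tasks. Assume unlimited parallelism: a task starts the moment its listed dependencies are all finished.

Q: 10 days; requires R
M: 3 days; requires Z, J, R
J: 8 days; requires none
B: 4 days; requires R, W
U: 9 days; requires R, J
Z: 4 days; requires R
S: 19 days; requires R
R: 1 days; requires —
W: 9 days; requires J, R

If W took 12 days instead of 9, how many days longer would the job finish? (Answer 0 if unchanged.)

The binding path is J→W→B = 8+9+4 = 21; finish at 21 days.
W is on the critical path; changing it to 12 makes that path 24 days.
No other chain overtakes it, so the finish is 24 days.
Change in finish: 24 − 21 = +3 days.

3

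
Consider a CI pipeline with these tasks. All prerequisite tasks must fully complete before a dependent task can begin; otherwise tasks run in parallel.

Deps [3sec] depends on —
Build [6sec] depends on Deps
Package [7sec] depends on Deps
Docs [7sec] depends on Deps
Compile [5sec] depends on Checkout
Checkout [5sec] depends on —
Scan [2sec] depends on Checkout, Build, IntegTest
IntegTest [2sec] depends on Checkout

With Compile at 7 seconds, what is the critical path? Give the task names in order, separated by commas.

Checkout, Compile

As given, the longest chain is Deps→Build→Scan = 3+6+2 = 11, so the finish is 11 seconds.
Compile is off the critical path — its longest chain is 10 seconds, giving 1 of slack.
The binding chain switches to Checkout→Compile = 5+7 = 12; finish 12 seconds.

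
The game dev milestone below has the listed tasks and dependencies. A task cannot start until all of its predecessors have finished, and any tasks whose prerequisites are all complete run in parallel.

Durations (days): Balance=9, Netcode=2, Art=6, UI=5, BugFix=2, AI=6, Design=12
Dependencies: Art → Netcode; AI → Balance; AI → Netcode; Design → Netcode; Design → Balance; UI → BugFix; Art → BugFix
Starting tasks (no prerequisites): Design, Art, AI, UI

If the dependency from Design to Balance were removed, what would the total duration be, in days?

Original critical path: Design→Balance = 12+9 = 21 ⇒ 21 days.
Without Design→Balance, Balance's earliest start moves from 12 to 6.
After: AI→Balance = 6+9 = 15 → 15 days.

15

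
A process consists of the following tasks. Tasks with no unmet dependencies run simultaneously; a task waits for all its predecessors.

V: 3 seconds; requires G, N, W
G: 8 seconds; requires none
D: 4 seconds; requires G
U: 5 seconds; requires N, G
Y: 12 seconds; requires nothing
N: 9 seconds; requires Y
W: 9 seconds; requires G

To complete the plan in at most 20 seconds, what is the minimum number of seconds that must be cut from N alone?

Current finish: 26 seconds; target: 20.
N is on every critical path, so each second cut from N cuts the finish by one (this holds down to a finish of 20).
Need 26 − 20 = 6 seconds off N → N becomes 3 seconds, finish becomes 20.

6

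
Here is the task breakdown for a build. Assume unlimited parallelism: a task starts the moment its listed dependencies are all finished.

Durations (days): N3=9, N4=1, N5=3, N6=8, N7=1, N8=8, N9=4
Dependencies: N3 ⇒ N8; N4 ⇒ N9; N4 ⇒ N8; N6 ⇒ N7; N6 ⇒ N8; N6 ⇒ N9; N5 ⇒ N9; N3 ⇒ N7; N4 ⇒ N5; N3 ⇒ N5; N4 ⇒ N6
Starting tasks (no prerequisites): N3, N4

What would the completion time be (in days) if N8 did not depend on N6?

17

Original critical path: N3→N8 = 9+8 = 17 ⇒ 17 days.
Dropping N6→N8 doesn't change N8's earliest start (9); another predecessor still binds.
The longest chain is now N3→N8 = 9+8 = 17, so the plan takes 17 days.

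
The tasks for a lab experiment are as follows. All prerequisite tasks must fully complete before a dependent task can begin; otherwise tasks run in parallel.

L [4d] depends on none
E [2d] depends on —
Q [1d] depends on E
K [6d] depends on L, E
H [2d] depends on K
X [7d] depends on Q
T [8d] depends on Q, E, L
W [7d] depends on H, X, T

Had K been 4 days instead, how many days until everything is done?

19

As given, the longest chain is L→K→H→W = 4+6+2+7 = 19, so the finish is 19 days.
Since K is critical, the -2 change carries straight to that chain (now 17 days).
The binding chain switches to L→T→W = 4+8+7 = 19; finish 19 days.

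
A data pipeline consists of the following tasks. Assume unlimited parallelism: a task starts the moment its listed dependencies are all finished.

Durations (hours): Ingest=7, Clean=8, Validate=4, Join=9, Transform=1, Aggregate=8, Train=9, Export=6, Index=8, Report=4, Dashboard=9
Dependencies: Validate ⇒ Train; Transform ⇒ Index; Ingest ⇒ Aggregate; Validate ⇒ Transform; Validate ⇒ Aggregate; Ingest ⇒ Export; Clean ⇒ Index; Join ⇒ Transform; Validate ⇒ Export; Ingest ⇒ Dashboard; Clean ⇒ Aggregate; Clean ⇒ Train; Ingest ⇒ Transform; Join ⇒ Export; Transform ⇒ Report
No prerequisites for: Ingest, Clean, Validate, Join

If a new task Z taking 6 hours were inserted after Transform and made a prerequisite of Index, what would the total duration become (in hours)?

Originally the plan takes 18 hours.
With Z inserted, Index now waits for max(Transform, Clean, Z).
New critical path: Join→Transform→Z→Index = 9+1+6+8 = 24 ⇒ 24 hours.

24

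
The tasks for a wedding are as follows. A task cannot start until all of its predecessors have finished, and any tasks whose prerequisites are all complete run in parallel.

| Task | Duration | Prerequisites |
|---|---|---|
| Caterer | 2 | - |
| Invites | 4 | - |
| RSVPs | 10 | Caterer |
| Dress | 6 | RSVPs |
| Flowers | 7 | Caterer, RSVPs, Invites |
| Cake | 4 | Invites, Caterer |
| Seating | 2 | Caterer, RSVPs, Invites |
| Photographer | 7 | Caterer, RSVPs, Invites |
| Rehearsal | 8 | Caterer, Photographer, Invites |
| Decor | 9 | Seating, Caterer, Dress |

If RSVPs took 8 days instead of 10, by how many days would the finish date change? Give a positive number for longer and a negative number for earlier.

-2

Baseline: Caterer→RSVPs→Dress→Decor = 2+10+6+9 = 27 → 27 days.
RSVPs is on the critical path; changing it to 8 makes that path 25 days.
That remains the longest chain; total 25 days.
Change in finish: 25 − 27 = -2 days.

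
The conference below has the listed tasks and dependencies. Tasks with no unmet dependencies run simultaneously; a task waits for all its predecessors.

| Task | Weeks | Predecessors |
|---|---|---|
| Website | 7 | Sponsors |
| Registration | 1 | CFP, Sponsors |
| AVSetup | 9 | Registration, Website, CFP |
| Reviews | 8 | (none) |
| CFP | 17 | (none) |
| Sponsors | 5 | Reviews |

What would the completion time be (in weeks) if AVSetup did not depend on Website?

27

Before: longest chain Reviews→Sponsors→Website→AVSetup = 8+5+7+9 = 29, finish 29.
Without Website→AVSetup, AVSetup's earliest start moves from 20 to 18.
After: CFP→Registration→AVSetup = 17+1+9 = 27 → 27 weeks.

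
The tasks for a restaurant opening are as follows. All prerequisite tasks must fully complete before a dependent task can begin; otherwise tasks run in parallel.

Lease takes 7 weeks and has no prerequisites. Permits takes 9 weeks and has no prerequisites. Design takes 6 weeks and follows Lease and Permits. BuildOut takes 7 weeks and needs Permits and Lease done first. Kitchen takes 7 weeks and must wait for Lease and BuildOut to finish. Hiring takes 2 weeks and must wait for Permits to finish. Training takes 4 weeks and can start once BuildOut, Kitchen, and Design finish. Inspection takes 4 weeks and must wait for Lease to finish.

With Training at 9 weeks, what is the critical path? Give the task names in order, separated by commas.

Permits, BuildOut, Kitchen, Training

The binding path is Permits→BuildOut→Kitchen→Training = 9+7+7+4 = 27; finish at 27 weeks.
Training is on the critical path; changing it to 9 makes that path 32 weeks.
No other chain overtakes it, so the finish is 32 weeks.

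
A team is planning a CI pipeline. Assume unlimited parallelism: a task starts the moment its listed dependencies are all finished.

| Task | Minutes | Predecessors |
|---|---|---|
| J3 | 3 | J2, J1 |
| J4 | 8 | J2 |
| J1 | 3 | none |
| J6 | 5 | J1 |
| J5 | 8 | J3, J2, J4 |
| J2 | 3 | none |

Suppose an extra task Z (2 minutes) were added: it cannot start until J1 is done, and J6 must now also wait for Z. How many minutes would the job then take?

19

Originally the job takes 19 minutes.
With Z inserted, J6 now waits for max(J1, Z).
New critical path: J2→J4→J5 = 3+8+8 = 19 ⇒ 19 minutes.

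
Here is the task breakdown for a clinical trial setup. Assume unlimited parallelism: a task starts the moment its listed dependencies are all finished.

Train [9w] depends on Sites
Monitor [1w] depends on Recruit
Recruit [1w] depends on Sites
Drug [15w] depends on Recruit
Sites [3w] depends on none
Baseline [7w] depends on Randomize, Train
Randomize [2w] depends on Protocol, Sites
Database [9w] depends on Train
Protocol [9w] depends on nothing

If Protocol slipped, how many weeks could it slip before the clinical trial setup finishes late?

The longest chain is Sites→Train→Database = 3+9+9 = 21; overall finish 21 weeks.
The longest chain containing Protocol totals 18 weeks.
So Protocol can slip 12 − 9 = 3 weeks.

3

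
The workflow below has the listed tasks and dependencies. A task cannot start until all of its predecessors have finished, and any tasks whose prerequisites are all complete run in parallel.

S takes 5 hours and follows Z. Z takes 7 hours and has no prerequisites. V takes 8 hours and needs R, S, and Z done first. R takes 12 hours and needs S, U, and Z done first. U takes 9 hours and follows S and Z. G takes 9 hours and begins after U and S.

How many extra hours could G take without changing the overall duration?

11

The longest chain is Z→S→U→R→V = 7+5+9+12+8 = 41; overall finish 41 hours.
The longest chain containing G totals 30 hours.
Slack of G = 32 − 21 = 11 hours.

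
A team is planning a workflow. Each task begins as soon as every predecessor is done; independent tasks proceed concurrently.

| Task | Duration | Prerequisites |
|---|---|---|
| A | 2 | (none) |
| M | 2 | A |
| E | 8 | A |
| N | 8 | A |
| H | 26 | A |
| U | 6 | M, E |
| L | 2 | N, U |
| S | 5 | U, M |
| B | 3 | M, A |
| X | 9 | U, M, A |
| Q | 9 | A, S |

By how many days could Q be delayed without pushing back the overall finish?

The longest chain is A→E→U→S→Q = 2+8+6+5+9 = 30; overall finish 30 days.
Longest path through Q: 30 days (earliest finish 30, latest finish 30).
Float = 30 − 30 = 0.

0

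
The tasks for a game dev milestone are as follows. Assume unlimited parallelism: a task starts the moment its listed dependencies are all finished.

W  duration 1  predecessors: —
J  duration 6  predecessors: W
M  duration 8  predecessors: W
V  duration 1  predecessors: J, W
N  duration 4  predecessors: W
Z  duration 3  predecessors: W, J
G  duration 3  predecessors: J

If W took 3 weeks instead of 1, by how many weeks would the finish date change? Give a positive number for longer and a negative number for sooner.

As given, the longest chain is W→J→Z = 1+6+3 = 10, so the finish is 10 weeks.
W lies on that path, so at 3 weeks the path becomes 12 weeks.
The critical path is still W→J→Z; finish is now 12 weeks.
Change in finish: 12 − 10 = +2 weeks.

2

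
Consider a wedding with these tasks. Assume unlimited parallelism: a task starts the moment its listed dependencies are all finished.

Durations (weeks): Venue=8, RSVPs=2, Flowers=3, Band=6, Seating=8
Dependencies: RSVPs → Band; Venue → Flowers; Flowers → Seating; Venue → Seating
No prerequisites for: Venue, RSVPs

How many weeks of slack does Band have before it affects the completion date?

11

The longest chain is Venue→Flowers→Seating = 8+3+8 = 19; overall finish 19 weeks.
Longest path through Band: 8 weeks (earliest finish 8, latest finish 19).
Slack of Band = 13 − 2 = 11 weeks.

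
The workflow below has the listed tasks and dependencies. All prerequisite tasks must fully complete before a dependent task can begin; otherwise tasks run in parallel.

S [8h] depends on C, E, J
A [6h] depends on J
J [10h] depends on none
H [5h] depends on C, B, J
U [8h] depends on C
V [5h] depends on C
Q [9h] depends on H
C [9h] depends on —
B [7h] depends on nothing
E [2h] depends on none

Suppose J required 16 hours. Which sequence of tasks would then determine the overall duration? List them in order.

J, H, Q

As given, the longest chain is J→H→Q = 10+5+9 = 24, so the finish is 24 hours.
Since J is critical, the +6 change carries straight to that chain (now 30 hours).
The critical path is still J→H→Q; finish is now 30 hours.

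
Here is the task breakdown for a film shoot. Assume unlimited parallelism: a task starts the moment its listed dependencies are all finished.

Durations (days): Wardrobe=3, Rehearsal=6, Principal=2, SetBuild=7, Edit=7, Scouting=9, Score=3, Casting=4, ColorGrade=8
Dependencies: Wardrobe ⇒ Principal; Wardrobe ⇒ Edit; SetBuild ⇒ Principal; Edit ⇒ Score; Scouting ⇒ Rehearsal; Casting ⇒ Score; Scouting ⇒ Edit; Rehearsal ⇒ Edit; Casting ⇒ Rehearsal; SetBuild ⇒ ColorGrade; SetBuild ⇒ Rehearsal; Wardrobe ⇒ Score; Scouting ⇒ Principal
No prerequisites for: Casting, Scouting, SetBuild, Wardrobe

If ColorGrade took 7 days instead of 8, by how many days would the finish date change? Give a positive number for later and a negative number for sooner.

Critical path before the change: Scouting→Rehearsal→Edit→Score = 9+6+7+3 = 25 giving 25 days.
ColorGrade is off the critical path — its longest chain is 15 days, giving 10 of slack.
No other chain overtakes it, so the finish is 25 days.
Change in finish: 25 − 25 = +0 days.

0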